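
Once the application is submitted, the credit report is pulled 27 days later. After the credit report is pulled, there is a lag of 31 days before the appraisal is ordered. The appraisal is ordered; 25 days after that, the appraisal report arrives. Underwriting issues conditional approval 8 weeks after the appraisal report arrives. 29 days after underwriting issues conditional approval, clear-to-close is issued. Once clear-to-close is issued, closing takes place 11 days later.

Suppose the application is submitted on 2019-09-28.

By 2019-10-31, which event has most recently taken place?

The credit report is pulled

The application is submitted: Sep 28, 2019.
The credit report is pulled: Sep 28, 2019 + 27 days = Oct 25, 2019.
The appraisal is ordered: Oct 25, 2019 + 31 days = Nov 25, 2019.
The appraisal report arrives: Nov 25, 2019 + 25 days = Dec 20, 2019.
Underwriting issues conditional approval: Dec 20, 2019 + 8 weeks = Feb 14, 2020.
Clear-to-close is issued: Feb 14, 2020 + 29 days = Mar 14, 2020.
Closing takes place: Mar 14, 2020 + 11 days = Mar 25, 2020.
Oct 31, 2019 falls between when the credit report is pulled (Oct 25, 2019) and when the appraisal is ordered (Nov 25, 2019).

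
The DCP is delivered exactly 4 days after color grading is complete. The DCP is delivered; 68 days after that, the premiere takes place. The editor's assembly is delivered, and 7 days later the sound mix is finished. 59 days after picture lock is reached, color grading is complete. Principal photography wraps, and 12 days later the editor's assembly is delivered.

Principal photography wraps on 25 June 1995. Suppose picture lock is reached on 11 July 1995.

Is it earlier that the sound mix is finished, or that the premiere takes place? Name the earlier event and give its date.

Principal photography wraps: Jun 25, 1995.
The editor's assembly is delivered: Jun 25, 1995 + 12 days = Jul 7, 1995.
The sound mix is finished: Jul 7, 1995 + 7 days = Jul 14, 1995.
Picture lock is reached: Jul 11, 1995.
Color grading is complete: Jul 11, 1995 + 59 days = Sep 8, 1995.
The DCP is delivered: Sep 8, 1995 + 4 days = Sep 12, 1995.
The premiere takes place: Sep 12, 1995 + 68 days = Nov 19, 1995.
Comparing: the sound mix is finished on Jul 14, 1995 vs the premiere takes place on Nov 19, 1995. Earlier: the sound mix is finished.

The sound mix is finished — 14 July 1995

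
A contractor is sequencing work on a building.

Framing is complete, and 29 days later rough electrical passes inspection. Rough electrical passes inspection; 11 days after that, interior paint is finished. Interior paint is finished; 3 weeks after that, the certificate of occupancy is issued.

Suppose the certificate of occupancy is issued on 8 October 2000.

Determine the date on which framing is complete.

8 August 2000

The certificate of occupancy is issued: Oct 8, 2000.
Interior paint is finished: Oct 8, 2000 − 3 weeks = Sep 17, 2000.
Rough electrical passes inspection: Sep 17, 2000 − 11 days = Sep 6, 2000.
Framing is complete: Sep 6, 2000 − 29 days = Aug 8, 2000.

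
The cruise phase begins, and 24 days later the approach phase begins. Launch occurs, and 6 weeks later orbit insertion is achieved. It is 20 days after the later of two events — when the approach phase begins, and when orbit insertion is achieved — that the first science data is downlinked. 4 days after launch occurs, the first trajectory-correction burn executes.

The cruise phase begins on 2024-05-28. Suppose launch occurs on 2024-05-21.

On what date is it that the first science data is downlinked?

The cruise phase begins: May 28, 2024.
The approach phase begins: May 28, 2024 + 24 days = Jun 21, 2024.
Launch occurs: May 21, 2024.
Orbit insertion is achieved: May 21, 2024 + 6 weeks = Jul 2, 2024.
Both prerequisites met — the approach phase begins (Jun 21, 2024), orbit insertion is achieved (Jul 2, 2024); the later is Jul 2, 2024.
The first science data is downlinked: Jul 2, 2024 + 20 days = Jul 22, 2024.

2024-07-22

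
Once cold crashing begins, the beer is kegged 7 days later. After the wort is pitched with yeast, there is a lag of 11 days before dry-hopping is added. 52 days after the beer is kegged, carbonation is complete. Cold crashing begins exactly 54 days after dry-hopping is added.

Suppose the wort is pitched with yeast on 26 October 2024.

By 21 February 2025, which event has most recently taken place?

The wort is pitched with yeast: Oct 26, 2024.
Dry-hopping is added: Oct 26, 2024 + 11 days = Nov 6, 2024.
Cold crashing begins: Nov 6, 2024 + 54 days = Dec 30, 2024.
The beer is kegged: Dec 30, 2024 + 7 days = Jan 6, 2025.
Carbonation is complete: Jan 6, 2025 + 52 days = Feb 27, 2025.
Feb 21, 2025 falls between when the beer is kegged (Jan 6, 2025) and when carbonation is complete (Feb 27, 2025).

The beer is kegged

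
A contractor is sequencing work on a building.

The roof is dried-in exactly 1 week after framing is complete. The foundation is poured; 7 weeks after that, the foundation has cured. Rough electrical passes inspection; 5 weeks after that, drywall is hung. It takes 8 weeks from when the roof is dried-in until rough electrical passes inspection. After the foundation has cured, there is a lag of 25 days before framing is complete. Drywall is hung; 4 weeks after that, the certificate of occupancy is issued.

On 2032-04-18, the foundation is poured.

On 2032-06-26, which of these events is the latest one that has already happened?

The foundation has cured

The foundation is poured: Apr 18, 2032.
The foundation has cured: Apr 18, 2032 + 7 weeks = Jun 6, 2032.
Framing is complete: Jun 6, 2032 + 25 days = Jul 1, 2032.
The roof is dried-in: Jul 1, 2032 + 1 week = Jul 8, 2032.
Rough electrical passes inspection: Jul 8, 2032 + 8 weeks = Sep 2, 2032.
Drywall is hung: Sep 2, 2032 + 5 weeks = Oct 7, 2032.
The certificate of occupancy is issued: Oct 7, 2032 + 4 weeks = Nov 4, 2032.
Jun 26, 2032 falls between when the foundation has cured (Jun 6, 2032) and when framing is complete (Jul 1, 2032).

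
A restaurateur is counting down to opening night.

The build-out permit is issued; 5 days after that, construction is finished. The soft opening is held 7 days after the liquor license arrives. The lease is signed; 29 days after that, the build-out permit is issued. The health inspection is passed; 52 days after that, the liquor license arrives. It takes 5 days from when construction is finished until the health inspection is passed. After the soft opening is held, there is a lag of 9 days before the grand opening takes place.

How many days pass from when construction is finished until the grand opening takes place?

73 days

Causal path: construction is finished → the health inspection is passed → the liquor license arrives → the soft opening is held → the grand opening takes place.
Total delay along the path: 5 + 52 + 7 + 9 = 73 days.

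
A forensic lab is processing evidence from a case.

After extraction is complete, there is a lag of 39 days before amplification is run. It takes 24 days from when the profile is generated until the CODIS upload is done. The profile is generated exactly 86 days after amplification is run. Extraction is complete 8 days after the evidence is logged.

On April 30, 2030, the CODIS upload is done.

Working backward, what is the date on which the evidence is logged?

November 24, 2029

The CODIS upload is done: Apr 30, 2030.
The profile is generated: Apr 30, 2030 − 24 days = Apr 6, 2030.
Amplification is run: Apr 6, 2030 − 86 days = Jan 10, 2030.
Extraction is complete: Jan 10, 2030 − 39 days = Dec 2, 2029.
The evidence is logged: Dec 2, 2029 − 8 days = Nov 24, 2029.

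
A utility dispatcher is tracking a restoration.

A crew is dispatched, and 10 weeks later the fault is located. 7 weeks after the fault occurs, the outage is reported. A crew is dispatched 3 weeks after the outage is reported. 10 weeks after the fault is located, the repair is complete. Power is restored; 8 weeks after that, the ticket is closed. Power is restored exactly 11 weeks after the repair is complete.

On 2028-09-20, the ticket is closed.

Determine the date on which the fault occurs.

The ticket is closed: Sep 20, 2028.
Power is restored: Sep 20, 2028 − 8 weeks = Jul 26, 2028.
The repair is complete: Jul 26, 2028 − 11 weeks = May 10, 2028.
The fault is located: May 10, 2028 − 10 weeks = Mar 1, 2028.
A crew is dispatched: Mar 1, 2028 − 10 weeks = Dec 22, 2027.
The outage is reported: Dec 22, 2027 − 3 weeks = Dec 1, 2027.
The fault occurs: Dec 1, 2027 − 7 weeks = Oct 13, 2027.

2027-10-13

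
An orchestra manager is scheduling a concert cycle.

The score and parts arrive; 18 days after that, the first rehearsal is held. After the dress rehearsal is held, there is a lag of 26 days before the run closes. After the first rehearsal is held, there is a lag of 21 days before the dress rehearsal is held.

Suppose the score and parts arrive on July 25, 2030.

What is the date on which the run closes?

September 28, 2030

The score and parts arrive: Jul 25, 2030.
The first rehearsal is held: Jul 25, 2030 + 18 days = Aug 12, 2030.
The dress rehearsal is held: Aug 12, 2030 + 21 days = Sep 2, 2030.
The run closes: Sep 2, 2030 + 26 days = Sep 28, 2030.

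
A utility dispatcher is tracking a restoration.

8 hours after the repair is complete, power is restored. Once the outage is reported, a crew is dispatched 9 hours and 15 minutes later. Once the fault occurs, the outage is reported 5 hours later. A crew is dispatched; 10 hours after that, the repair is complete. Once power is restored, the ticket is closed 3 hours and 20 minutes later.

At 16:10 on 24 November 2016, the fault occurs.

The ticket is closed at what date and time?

03:45 on 26 November 2016

The fault occurs: 16:10 Nov 24, 2016.
The outage is reported: 16:10 Nov 24, 2016 + 5h = 21:10 Nov 24, 2016.
A crew is dispatched: 21:10 Nov 24, 2016 + 9h15m = 06:25 Nov 25, 2016.
The repair is complete: 06:25 Nov 25, 2016 + 10h = 16:25 Nov 25, 2016.
Power is restored: 16:25 Nov 25, 2016 + 8h = 00:25 Nov 26, 2016.
The ticket is closed: 00:25 Nov 26, 2016 + 3h20m = 03:45 Nov 26, 2016.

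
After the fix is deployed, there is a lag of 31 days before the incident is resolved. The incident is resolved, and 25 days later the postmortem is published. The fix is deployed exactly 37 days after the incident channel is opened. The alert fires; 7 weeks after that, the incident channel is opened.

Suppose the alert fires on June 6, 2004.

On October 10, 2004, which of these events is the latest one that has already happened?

The incident is resolved

The alert fires: Jun 6, 2004.
The incident channel is opened: Jun 6, 2004 + 7 weeks = Jul 25, 2004.
The fix is deployed: Jul 25, 2004 + 37 days = Aug 31, 2004.
The incident is resolved: Aug 31, 2004 + 31 days = Oct 1, 2004.
The postmortem is published: Oct 1, 2004 + 25 days = Oct 26, 2004.
Oct 10, 2004 falls between when the incident is resolved (Oct 1, 2004) and when the postmortem is published (Oct 26, 2004).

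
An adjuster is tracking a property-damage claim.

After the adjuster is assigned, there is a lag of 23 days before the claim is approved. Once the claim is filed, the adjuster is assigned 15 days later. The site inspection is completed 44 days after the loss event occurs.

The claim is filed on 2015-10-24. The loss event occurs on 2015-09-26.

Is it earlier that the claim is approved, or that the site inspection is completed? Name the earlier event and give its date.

The claim is filed: Oct 24, 2015.
The adjuster is assigned: Oct 24, 2015 + 15 days = Nov 8, 2015.
The claim is approved: Nov 8, 2015 + 23 days = Dec 1, 2015.
The loss event occurs: Sep 26, 2015.
The site inspection is completed: Sep 26, 2015 + 44 days = Nov 9, 2015.
Comparing: the claim is approved on Dec 1, 2015 vs the site inspection is completed on Nov 9, 2015. Earlier: the site inspection is completed.

The site inspection is completed — 2015-11-09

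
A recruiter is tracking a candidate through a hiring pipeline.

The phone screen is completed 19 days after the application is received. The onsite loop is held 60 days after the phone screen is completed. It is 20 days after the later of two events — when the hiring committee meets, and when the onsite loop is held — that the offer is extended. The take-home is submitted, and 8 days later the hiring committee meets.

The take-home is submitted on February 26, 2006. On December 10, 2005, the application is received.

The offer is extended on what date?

March 26, 2006

The take-home is submitted: Feb 26, 2006.
The hiring committee meets: Feb 26, 2006 + 8 days = Mar 6, 2006.
The application is received: Dec 10, 2005.
The phone screen is completed: Dec 10, 2005 + 19 days = Dec 29, 2005.
The onsite loop is held: Dec 29, 2005 + 60 days = Feb 27, 2006.
Both prerequisites met — the hiring committee meets (Mar 6, 2006), the onsite loop is held (Feb 27, 2006); the later is Mar 6, 2006.
The offer is extended: Mar 6, 2006 + 20 days = Mar 26, 2006.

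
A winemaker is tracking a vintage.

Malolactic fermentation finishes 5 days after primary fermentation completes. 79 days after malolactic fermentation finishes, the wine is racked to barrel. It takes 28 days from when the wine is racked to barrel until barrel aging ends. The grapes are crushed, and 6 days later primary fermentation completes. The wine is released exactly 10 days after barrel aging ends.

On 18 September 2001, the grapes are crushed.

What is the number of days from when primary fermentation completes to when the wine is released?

Causal path: primary fermentation completes → malolactic fermentation finishes → the wine is racked to barrel → barrel aging ends → the wine is released.
Total delay along the path: 5 + 79 + 28 + 10 = 122 days.

122 days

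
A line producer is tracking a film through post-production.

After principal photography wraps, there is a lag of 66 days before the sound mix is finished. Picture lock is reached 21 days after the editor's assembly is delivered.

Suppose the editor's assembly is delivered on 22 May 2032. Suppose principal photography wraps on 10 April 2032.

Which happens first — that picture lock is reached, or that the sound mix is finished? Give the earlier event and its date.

The editor's assembly is delivered: May 22, 2032.
Picture lock is reached: May 22, 2032 + 21 days = Jun 12, 2032.
Principal photography wraps: Apr 10, 2032.
The sound mix is finished: Apr 10, 2032 + 66 days = Jun 15, 2032.
Comparing: picture lock is reached on Jun 12, 2032 vs the sound mix is finished on Jun 15, 2032. Earlier: picture lock is reached.

Picture lock is reached — 12 June 2032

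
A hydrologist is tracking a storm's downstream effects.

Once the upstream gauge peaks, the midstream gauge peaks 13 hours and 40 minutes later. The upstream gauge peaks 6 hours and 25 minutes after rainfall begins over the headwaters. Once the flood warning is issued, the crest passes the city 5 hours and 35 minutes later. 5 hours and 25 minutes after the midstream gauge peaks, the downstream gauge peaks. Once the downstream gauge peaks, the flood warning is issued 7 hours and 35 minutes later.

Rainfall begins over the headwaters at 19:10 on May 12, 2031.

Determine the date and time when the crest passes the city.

09:50 on May 14, 2031

Rainfall begins over the headwaters: 19:10 May 12, 2031.
The upstream gauge peaks: 19:10 May 12, 2031 + 6h25m = 01:35 May 13, 2031.
The midstream gauge peaks: 01:35 May 13, 2031 + 13h40m = 15:15 May 13, 2031.
The downstream gauge peaks: 15:15 May 13, 2031 + 5h25m = 20:40 May 13, 2031.
The flood warning is issued: 20:40 May 13, 2031 + 7h35m = 04:15 May 14, 2031.
The crest passes the city: 04:15 May 14, 2031 + 5h35m = 09:50 May 14, 2031.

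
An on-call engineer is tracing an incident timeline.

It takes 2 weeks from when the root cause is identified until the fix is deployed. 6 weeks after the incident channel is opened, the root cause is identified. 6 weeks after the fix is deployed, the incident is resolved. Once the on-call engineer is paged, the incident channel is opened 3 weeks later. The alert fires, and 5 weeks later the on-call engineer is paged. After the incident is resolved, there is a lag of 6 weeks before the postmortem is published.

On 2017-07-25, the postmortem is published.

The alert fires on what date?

The postmortem is published: Jul 25, 2017.
The incident is resolved: Jul 25, 2017 − 6 weeks = Jun 13, 2017.
The fix is deployed: Jun 13, 2017 − 6 weeks = May 2, 2017.
The root cause is identified: May 2, 2017 − 2 weeks = Apr 18, 2017.
The incident channel is opened: Apr 18, 2017 − 6 weeks = Mar 7, 2017.
The on-call engineer is paged: Mar 7, 2017 − 3 weeks = Feb 14, 2017.
The alert fires: Feb 14, 2017 − 5 weeks = Jan 10, 2017.

2017-01-10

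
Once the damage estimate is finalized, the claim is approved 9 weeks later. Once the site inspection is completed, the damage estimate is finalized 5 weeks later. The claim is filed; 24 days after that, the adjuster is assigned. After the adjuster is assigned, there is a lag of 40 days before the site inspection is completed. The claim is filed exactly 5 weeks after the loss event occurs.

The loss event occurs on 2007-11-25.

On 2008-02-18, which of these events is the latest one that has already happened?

The adjuster is assigned

The loss event occurs: Nov 25, 2007.
The claim is filed: Nov 25, 2007 + 5 weeks = Dec 30, 2007.
The adjuster is assigned: Dec 30, 2007 + 24 days = Jan 23, 2008.
The site inspection is completed: Jan 23, 2008 + 40 days = Mar 3, 2008.
The damage estimate is finalized: Mar 3, 2008 + 5 weeks = Apr 7, 2008.
The claim is approved: Apr 7, 2008 + 9 weeks = Jun 9, 2008.
Feb 18, 2008 falls between when the adjuster is assigned (Jan 23, 2008) and when the site inspection is completed (Mar 3, 2008).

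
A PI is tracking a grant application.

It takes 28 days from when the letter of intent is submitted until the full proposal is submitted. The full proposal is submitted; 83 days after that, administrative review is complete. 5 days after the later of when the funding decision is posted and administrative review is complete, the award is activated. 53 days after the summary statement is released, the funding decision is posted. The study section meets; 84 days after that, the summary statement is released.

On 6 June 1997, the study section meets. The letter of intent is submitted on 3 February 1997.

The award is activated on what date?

26 October 1997

The study section meets: Jun 6, 1997.
The summary statement is released: Jun 6, 1997 + 84 days = Aug 29, 1997.
The funding decision is posted: Aug 29, 1997 + 53 days = Oct 21, 1997.
The letter of intent is submitted: Feb 3, 1997.
The full proposal is submitted: Feb 3, 1997 + 28 days = Mar 3, 1997.
Administrative review is complete: Mar 3, 1997 + 83 days = May 25, 1997.
Both prerequisites met — the funding decision is posted (Oct 21, 1997), administrative review is complete (May 25, 1997); the later is Oct 21, 1997.
The award is activated: Oct 21, 1997 + 5 days = Oct 26, 1997.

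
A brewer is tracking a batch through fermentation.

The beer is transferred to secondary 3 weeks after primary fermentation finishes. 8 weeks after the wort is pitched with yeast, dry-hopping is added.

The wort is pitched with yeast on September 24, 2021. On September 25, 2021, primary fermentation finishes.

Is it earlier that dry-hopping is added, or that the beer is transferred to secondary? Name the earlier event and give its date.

The wort is pitched with yeast: Sep 24, 2021.
Dry-hopping is added: Sep 24, 2021 + 8 weeks = Nov 19, 2021.
Primary fermentation finishes: Sep 25, 2021.
The beer is transferred to secondary: Sep 25, 2021 + 3 weeks = Oct 16, 2021.
Comparing: dry-hopping is added on Nov 19, 2021 vs the beer is transferred to secondary on Oct 16, 2021. Earlier: the beer is transferred to secondary.

The beer is transferred to secondary — October 16, 2021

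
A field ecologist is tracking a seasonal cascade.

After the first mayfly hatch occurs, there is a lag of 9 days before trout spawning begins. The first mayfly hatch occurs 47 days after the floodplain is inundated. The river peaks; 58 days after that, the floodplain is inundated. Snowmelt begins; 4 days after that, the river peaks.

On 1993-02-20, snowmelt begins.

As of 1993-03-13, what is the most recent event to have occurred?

Snowmelt begins: Feb 20, 1993.
The river peaks: Feb 20, 1993 + 4 days = Feb 24, 1993.
The floodplain is inundated: Feb 24, 1993 + 58 days = Apr 23, 1993.
The first mayfly hatch occurs: Apr 23, 1993 + 47 days = Jun 9, 1993.
Trout spawning begins: Jun 9, 1993 + 9 days = Jun 18, 1993.
Mar 13, 1993 falls between when the river peaks (Feb 24, 1993) and when the floodplain is inundated (Apr 23, 1993).

The river peaks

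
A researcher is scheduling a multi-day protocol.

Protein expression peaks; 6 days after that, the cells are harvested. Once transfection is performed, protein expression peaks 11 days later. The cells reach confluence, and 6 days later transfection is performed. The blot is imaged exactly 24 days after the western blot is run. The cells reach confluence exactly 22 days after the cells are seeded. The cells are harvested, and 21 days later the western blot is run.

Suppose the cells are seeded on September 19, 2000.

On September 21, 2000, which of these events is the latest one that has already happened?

The cells are seeded

The cells are seeded: Sep 19, 2000.
The cells reach confluence: Sep 19, 2000 + 22 days = Oct 11, 2000.
Transfection is performed: Oct 11, 2000 + 6 days = Oct 17, 2000.
Protein expression peaks: Oct 17, 2000 + 11 days = Oct 28, 2000.
The cells are harvested: Oct 28, 2000 + 6 days = Nov 3, 2000.
The western blot is run: Nov 3, 2000 + 21 days = Nov 24, 2000.
The blot is imaged: Nov 24, 2000 + 24 days = Dec 18, 2000.
Sep 21, 2000 falls between when the cells are seeded (Sep 19, 2000) and when the cells reach confluence (Oct 11, 2000).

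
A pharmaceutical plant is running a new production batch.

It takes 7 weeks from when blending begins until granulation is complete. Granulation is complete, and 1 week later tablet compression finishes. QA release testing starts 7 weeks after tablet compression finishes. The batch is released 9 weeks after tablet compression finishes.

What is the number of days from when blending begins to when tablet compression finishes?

Causal path: blending begins → granulation is complete → tablet compression finishes.
Total delay along the path: 7 + 1 weeks = 8 weeks = 56 days.

56 days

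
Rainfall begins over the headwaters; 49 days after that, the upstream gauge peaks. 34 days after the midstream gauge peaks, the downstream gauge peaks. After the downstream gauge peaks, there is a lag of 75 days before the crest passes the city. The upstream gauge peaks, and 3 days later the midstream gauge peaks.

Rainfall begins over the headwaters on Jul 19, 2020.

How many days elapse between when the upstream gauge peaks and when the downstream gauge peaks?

Causal path: the upstream gauge peaks → the midstream gauge peaks → the downstream gauge peaks.
Total delay along the path: 3 + 34 = 37 days.

37 days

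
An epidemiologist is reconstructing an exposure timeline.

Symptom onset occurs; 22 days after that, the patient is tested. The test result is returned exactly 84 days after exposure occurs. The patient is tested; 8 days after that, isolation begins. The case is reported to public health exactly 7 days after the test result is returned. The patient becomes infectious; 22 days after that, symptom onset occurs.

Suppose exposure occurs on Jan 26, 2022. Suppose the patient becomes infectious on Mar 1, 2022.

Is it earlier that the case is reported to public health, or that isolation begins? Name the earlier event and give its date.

Exposure occurs: Jan 26, 2022.
The test result is returned: Jan 26, 2022 + 84 days = Apr 20, 2022.
The case is reported to public health: Apr 20, 2022 + 7 days = Apr 27, 2022.
The patient becomes infectious: Mar 1, 2022.
Symptom onset occurs: Mar 1, 2022 + 22 days = Mar 23, 2022.
The patient is tested: Mar 23, 2022 + 22 days = Apr 14, 2022.
Isolation begins: Apr 14, 2022 + 8 days = Apr 22, 2022.
Comparing: the case is reported to public health on Apr 27, 2022 vs isolation begins on Apr 22, 2022. Earlier: isolation begins.

Isolation begins — Apr 22, 2022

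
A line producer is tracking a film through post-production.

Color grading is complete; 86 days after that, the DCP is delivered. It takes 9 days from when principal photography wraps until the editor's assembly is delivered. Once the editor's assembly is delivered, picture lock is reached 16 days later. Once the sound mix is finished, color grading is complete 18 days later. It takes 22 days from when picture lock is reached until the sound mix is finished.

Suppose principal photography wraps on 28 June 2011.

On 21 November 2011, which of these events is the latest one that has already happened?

Color grading is complete

Principal photography wraps: Jun 28, 2011.
The editor's assembly is delivered: Jun 28, 2011 + 9 days = Jul 7, 2011.
Picture lock is reached: Jul 7, 2011 + 16 days = Jul 23, 2011.
The sound mix is finished: Jul 23, 2011 + 22 days = Aug 14, 2011.
Color grading is complete: Aug 14, 2011 + 18 days = Sep 1, 2011.
The DCP is delivered: Sep 1, 2011 + 86 days = Nov 26, 2011.
Nov 21, 2011 falls between when color grading is complete (Sep 1, 2011) and when the DCP is delivered (Nov 26, 2011).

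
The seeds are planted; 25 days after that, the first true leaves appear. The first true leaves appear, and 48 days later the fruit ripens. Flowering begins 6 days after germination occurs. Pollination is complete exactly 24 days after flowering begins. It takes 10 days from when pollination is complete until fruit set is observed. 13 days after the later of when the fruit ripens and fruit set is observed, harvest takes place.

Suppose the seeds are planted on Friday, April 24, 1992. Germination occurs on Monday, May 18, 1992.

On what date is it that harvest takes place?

Sunday, July 19, 1992

The seeds are planted: Apr 24, 1992.
The first true leaves appear: Apr 24, 1992 + 25 days = May 19, 1992.
The fruit ripens: May 19, 1992 + 48 days = Jul 6, 1992.
Germination occurs: May 18, 1992.
Flowering begins: May 18, 1992 + 6 days = May 24, 1992.
Pollination is complete: May 24, 1992 + 24 days = Jun 17, 1992.
Fruit set is observed: Jun 17, 1992 + 10 days = Jun 27, 1992.
Both prerequisites met — the fruit ripens (Jul 6, 1992), fruit set is observed (Jun 27, 1992); the later is Jul 6, 1992.
Harvest takes place: Jul 6, 1992 + 13 days = Jul 19, 1992.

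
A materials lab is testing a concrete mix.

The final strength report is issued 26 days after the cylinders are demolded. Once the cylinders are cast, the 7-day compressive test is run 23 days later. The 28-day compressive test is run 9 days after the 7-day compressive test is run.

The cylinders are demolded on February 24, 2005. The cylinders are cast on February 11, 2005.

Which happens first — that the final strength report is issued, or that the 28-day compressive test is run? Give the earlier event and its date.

The 28-day compressive test is run — March 15, 2005

The cylinders are demolded: Feb 24, 2005.
The final strength report is issued: Feb 24, 2005 + 26 days = Mar 22, 2005.
The cylinders are cast: Feb 11, 2005.
The 7-day compressive test is run: Feb 11, 2005 + 23 days = Mar 6, 2005.
The 28-day compressive test is run: Mar 6, 2005 + 9 days = Mar 15, 2005.
Comparing: the final strength report is issued on Mar 22, 2005 vs the 28-day compressive test is run on Mar 15, 2005. Earlier: the 28-day compressive test is run.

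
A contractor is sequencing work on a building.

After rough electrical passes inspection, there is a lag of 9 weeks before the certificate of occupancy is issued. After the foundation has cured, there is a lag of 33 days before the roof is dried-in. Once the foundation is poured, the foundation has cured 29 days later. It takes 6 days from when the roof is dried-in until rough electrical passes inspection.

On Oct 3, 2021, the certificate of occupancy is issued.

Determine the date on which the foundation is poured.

May 25, 2021

The certificate of occupancy is issued: Oct 3, 2021.
Rough electrical passes inspection: Oct 3, 2021 − 9 weeks = Aug 1, 2021.
The roof is dried-in: Aug 1, 2021 − 6 days = Jul 26, 2021.
The foundation has cured: Jul 26, 2021 − 33 days = Jun 23, 2021.
The foundation is poured: Jun 23, 2021 − 29 days = May 25, 2021.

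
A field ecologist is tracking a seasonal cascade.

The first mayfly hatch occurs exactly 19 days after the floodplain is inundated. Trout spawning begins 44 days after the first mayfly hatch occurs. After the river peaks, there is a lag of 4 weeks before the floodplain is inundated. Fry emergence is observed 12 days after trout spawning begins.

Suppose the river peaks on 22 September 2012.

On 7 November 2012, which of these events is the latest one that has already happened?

The floodplain is inundated

The river peaks: Sep 22, 2012.
The floodplain is inundated: Sep 22, 2012 + 4 weeks = Oct 20, 2012.
The first mayfly hatch occurs: Oct 20, 2012 + 19 days = Nov 8, 2012.
Trout spawning begins: Nov 8, 2012 + 44 days = Dec 22, 2012.
Fry emergence is observed: Dec 22, 2012 + 12 days = Jan 3, 2013.
Nov 7, 2012 falls between when the floodplain is inundated (Oct 20, 2012) and when the first mayfly hatch occurs (Nov 8, 2012).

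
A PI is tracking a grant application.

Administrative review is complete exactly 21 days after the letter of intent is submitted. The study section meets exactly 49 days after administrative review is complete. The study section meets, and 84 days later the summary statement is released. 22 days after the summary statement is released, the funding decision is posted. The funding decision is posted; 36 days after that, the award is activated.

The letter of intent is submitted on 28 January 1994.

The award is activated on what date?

28 August 1994

The letter of intent is submitted: Jan 28, 1994.
Administrative review is complete: Jan 28, 1994 + 21 days = Feb 18, 1994.
The study section meets: Feb 18, 1994 + 49 days = Apr 8, 1994.
The summary statement is released: Apr 8, 1994 + 84 days = Jul 1, 1994.
The funding decision is posted: Jul 1, 1994 + 22 days = Jul 23, 1994.
The award is activated: Jul 23, 1994 + 36 days = Aug 28, 1994.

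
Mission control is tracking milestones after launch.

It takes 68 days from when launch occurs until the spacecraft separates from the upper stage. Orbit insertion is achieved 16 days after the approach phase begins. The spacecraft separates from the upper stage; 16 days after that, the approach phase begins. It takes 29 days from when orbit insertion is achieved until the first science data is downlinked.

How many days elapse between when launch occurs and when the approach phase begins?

Causal path: launch occurs → the spacecraft separates from the upper stage → the approach phase begins.
Total delay along the path: 68 + 16 = 84 days.

84 days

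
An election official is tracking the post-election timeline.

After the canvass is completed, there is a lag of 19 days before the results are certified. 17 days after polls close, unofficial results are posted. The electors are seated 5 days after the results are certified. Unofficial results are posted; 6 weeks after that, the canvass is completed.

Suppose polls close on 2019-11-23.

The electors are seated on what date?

Polls close: Nov 23, 2019.
Unofficial results are posted: Nov 23, 2019 + 17 days = Dec 10, 2019.
The canvass is completed: Dec 10, 2019 + 6 weeks = Jan 21, 2020.
The results are certified: Jan 21, 2020 + 19 days = Feb 9, 2020.
The electors are seated: Feb 9, 2020 + 5 days = Feb 14, 2020.

2020-02-14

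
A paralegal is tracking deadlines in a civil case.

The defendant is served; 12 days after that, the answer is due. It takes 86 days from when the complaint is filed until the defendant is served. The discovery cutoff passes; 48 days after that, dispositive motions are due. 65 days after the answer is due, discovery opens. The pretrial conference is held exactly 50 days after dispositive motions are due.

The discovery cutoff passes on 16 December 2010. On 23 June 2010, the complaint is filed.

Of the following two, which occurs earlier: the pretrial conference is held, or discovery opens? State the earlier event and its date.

The discovery cutoff passes: Dec 16, 2010.
Dispositive motions are due: Dec 16, 2010 + 48 days = Feb 2, 2011.
The pretrial conference is held: Feb 2, 2011 + 50 days = Mar 24, 2011.
The complaint is filed: Jun 23, 2010.
The defendant is served: Jun 23, 2010 + 86 days = Sep 17, 2010.
The answer is due: Sep 17, 2010 + 12 days = Sep 29, 2010.
Discovery opens: Sep 29, 2010 + 65 days = Dec 3, 2010.
Comparing: the pretrial conference is held on Mar 24, 2011 vs discovery opens on Dec 3, 2010. Earlier: discovery opens.

Discovery opens — 3 December 2010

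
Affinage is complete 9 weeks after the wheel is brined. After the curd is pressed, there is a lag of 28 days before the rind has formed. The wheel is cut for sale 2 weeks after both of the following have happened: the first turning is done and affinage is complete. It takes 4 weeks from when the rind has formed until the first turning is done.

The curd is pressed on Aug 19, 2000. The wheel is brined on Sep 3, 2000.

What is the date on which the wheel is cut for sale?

The curd is pressed: Aug 19, 2000.
The rind has formed: Aug 19, 2000 + 28 days = Sep 16, 2000.
The first turning is done: Sep 16, 2000 + 4 weeks = Oct 14, 2000.
The wheel is brined: Sep 3, 2000.
Affinage is complete: Sep 3, 2000 + 9 weeks = Nov 5, 2000.
Both prerequisites met — the first turning is done (Oct 14, 2000), affinage is complete (Nov 5, 2000); the later is Nov 5, 2000.
The wheel is cut for sale: Nov 5, 2000 + 2 weeks = Nov 19, 2000.

Nov 19, 2000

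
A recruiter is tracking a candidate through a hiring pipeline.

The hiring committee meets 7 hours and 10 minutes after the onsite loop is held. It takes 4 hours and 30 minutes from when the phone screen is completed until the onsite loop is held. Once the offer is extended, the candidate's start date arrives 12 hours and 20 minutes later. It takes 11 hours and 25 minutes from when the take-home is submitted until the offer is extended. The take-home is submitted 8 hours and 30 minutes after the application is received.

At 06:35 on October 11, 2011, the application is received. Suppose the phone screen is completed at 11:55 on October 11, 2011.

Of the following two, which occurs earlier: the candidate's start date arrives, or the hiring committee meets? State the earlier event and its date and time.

The hiring committee meets — 23:35 on October 11, 2011

The application is received: 06:35 Oct 11, 2011.
The take-home is submitted: 06:35 Oct 11, 2011 + 8h30m = 15:05 Oct 11, 2011.
The offer is extended: 15:05 Oct 11, 2011 + 11h25m = 02:30 Oct 12, 2011.
The candidate's start date arrives: 02:30 Oct 12, 2011 + 12h20m = 14:50 Oct 12, 2011.
The phone screen is completed: 11:55 Oct 11, 2011.
The onsite loop is held: 11:55 Oct 11, 2011 + 4h30m = 16:25 Oct 11, 2011.
The hiring committee meets: 16:25 Oct 11, 2011 + 7h10m = 23:35 Oct 11, 2011.
Comparing: the candidate's start date arrives at 14:50 Oct 12, 2011 vs the hiring committee meets at 23:35 Oct 11, 2011. Earlier: the hiring committee meets.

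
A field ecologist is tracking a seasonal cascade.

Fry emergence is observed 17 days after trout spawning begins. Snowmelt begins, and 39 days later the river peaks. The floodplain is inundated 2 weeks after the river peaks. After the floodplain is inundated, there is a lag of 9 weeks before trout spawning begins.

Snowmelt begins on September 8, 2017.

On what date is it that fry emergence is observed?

Snowmelt begins: Sep 8, 2017.
The river peaks: Sep 8, 2017 + 39 days = Oct 17, 2017.
The floodplain is inundated: Oct 17, 2017 + 2 weeks = Oct 31, 2017.
Trout spawning begins: Oct 31, 2017 + 9 weeks = Jan 2, 2018.
Fry emergence is observed: Jan 2, 2018 + 17 days = Jan 19, 2018.

January 19, 2018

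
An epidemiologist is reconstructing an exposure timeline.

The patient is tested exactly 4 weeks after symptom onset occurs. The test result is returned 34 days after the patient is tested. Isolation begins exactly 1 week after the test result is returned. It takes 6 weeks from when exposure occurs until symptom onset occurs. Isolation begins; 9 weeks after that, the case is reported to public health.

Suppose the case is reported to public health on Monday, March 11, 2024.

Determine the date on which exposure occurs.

Tuesday, September 19, 2023

The case is reported to public health: Mar 11, 2024.
Isolation begins: Mar 11, 2024 − 9 weeks = Jan 8, 2024.
The test result is returned: Jan 8, 2024 − 1 week = Jan 1, 2024.
The patient is tested: Jan 1, 2024 − 34 days = Nov 28, 2023.
Symptom onset occurs: Nov 28, 2023 − 4 weeks = Oct 31, 2023.
Exposure occurs: Oct 31, 2023 − 6 weeks = Sep 19, 2023.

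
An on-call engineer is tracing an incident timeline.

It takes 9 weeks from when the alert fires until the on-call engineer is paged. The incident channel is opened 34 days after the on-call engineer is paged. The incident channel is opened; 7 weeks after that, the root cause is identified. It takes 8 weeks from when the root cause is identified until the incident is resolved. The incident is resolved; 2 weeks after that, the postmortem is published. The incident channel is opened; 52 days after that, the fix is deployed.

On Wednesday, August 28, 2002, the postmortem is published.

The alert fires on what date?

The postmortem is published: Aug 28, 2002.
The incident is resolved: Aug 28, 2002 − 2 weeks = Aug 14, 2002.
The root cause is identified: Aug 14, 2002 − 8 weeks = Jun 19, 2002.
The incident channel is opened: Jun 19, 2002 − 7 weeks = May 1, 2002.
The on-call engineer is paged: May 1, 2002 − 34 days = Mar 28, 2002.
The alert fires: Mar 28, 2002 − 9 weeks = Jan 24, 2002.

Thursday, January 24, 2002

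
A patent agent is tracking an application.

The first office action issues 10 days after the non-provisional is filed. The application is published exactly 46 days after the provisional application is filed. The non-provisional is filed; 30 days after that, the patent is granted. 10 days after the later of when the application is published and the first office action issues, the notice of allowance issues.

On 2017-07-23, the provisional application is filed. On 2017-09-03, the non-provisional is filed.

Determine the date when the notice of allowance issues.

2017-09-23

The provisional application is filed: Jul 23, 2017.
The application is published: Jul 23, 2017 + 46 days = Sep 7, 2017.
The non-provisional is filed: Sep 3, 2017.
The first office action issues: Sep 3, 2017 + 10 days = Sep 13, 2017.
Both prerequisites met — the application is published (Sep 7, 2017), the first office action issues (Sep 13, 2017); the later is Sep 13, 2017.
The notice of allowance issues: Sep 13, 2017 + 10 days = Sep 23, 2017.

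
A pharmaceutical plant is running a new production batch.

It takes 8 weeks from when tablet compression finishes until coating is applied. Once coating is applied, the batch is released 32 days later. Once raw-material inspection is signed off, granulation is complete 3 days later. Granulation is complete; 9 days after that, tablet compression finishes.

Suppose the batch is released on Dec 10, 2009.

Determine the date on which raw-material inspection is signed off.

The batch is released: Dec 10, 2009.
Coating is applied: Dec 10, 2009 − 32 days = Nov 8, 2009.
Tablet compression finishes: Nov 8, 2009 − 8 weeks = Sep 13, 2009.
Granulation is complete: Sep 13, 2009 − 9 days = Sep 4, 2009.
Raw-material inspection is signed off: Sep 4, 2009 − 3 days = Sep 1, 2009.

Sep 1, 2009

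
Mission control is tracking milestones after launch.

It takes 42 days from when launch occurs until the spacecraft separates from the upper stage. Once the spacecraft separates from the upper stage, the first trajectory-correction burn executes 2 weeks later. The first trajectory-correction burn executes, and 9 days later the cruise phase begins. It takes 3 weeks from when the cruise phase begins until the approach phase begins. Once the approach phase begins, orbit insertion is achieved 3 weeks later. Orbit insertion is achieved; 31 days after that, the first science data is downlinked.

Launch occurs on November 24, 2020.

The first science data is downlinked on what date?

Launch occurs: Nov 24, 2020.
The spacecraft separates from the upper stage: Nov 24, 2020 + 42 days = Jan 5, 2021.
The first trajectory-correction burn executes: Jan 5, 2021 + 2 weeks = Jan 19, 2021.
The cruise phase begins: Jan 19, 2021 + 9 days = Jan 28, 2021.
The approach phase begins: Jan 28, 2021 + 3 weeks = Feb 18, 2021.
Orbit insertion is achieved: Feb 18, 2021 + 3 weeks = Mar 11, 2021.
The first science data is downlinked: Mar 11, 2021 + 31 days = Apr 11, 2021.

April 11, 2021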